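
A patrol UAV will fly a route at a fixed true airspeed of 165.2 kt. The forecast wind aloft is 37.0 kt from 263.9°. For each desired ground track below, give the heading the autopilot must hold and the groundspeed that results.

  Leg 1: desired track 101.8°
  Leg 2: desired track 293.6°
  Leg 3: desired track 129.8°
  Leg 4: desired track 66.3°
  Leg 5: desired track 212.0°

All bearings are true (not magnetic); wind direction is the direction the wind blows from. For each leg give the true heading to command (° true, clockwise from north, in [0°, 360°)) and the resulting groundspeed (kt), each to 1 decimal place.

Leg 1: desired track 101.8°; wind correction +3.9° → command heading 105.7°, groundspeed 200.0 kt
Leg 2: desired track 293.6°; wind correction -6.4° → command heading 287.2°, groundspeed 132.0 kt
Leg 3: desired track 129.8°; wind correction +9.3° → command heading 139.1°, groundspeed 188.8 kt
Leg 4: desired track 66.3°; wind correction -3.9° → command heading 62.4°, groundspeed 200.1 kt
Leg 5: desired track 212.0°; wind correction +10.2° → command heading 222.2°, groundspeed 139.8 kt

Leg 1: heading=105.7°, groundspeed=200.0 kt
Leg 2: heading=287.2°, groundspeed=132.0 kt
Leg 3: heading=139.1°, groundspeed=188.8 kt
Leg 4: heading=62.4°, groundspeed=200.1 kt
Leg 5: heading=222.2°, groundspeed=139.8 kt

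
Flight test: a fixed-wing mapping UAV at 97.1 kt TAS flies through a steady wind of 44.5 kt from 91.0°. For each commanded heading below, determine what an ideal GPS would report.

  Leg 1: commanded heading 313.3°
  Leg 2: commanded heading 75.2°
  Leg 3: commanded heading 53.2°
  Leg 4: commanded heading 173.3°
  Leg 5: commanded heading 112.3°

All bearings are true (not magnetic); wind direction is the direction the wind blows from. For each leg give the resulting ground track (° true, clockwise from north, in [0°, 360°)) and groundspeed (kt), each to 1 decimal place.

Leg 1: track=300.3°, groundspeed=133.4 kt
Leg 2: track=62.6°, groundspeed=55.6 kt
Leg 3: track=29.4°, groundspeed=67.7 kt
Leg 4: track=199.1°, groundspeed=101.2 kt
Leg 5: track=128.5°, groundspeed=57.9 kt

Leg 1: heading 313.3°; drift -13.0° → track 300.3°, groundspeed 133.4 kt
Leg 2: heading 75.2°; drift -12.6° → track 62.6°, groundspeed 55.6 kt
Leg 3: heading 53.2°; drift -23.8° → track 29.4°, groundspeed 67.7 kt
Leg 4: heading 173.3°; drift +25.8° → track 199.1°, groundspeed 101.2 kt
Leg 5: heading 112.3°; drift +16.2° → track 128.5°, groundspeed 57.9 kt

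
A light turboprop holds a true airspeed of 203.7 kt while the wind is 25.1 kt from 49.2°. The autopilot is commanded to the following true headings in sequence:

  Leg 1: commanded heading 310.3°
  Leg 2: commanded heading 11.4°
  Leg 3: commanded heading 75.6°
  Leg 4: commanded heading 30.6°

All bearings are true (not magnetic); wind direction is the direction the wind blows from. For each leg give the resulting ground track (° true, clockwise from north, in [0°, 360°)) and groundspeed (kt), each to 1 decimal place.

Leg 1: track=303.5°, groundspeed=209.1 kt
Leg 2: track=6.6°, groundspeed=184.5 kt
Leg 3: track=79.1°, groundspeed=181.6 kt
Leg 4: track=28.1°, groundspeed=180.1 kt

Leg 1: heading 310.3°; drift -6.8° → track 303.5°, groundspeed 209.1 kt
Leg 2: heading 11.4°; drift -4.8° → track 6.6°, groundspeed 184.5 kt
Leg 3: heading 75.6°; drift +3.5° → track 79.1°, groundspeed 181.6 kt
Leg 4: heading 30.6°; drift -2.5° → track 28.1°, groundspeed 180.1 kt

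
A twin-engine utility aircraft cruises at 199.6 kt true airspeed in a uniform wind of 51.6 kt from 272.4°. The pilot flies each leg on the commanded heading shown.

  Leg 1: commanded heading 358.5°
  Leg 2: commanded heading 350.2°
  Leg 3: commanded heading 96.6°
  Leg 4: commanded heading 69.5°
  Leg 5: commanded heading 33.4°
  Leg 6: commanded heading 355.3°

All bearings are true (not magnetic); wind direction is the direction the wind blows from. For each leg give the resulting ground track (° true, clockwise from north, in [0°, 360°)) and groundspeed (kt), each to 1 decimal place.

Leg 1: track=13.2°, groundspeed=202.7 kt
Leg 2: track=5.2°, groundspeed=195.3 kt
Leg 3: track=95.7°, groundspeed=251.1 kt
Leg 4: track=74.1°, groundspeed=247.9 kt
Leg 5: track=44.5°, groundspeed=230.5 kt
Leg 6: track=10.1°, groundspeed=199.9 kt

Leg 1: heading 358.5°; drift +14.7° → track 13.2°, groundspeed 202.7 kt
Leg 2: heading 350.2°; drift +15.0° → track 5.2°, groundspeed 195.3 kt
Leg 3: heading 96.6°; drift -0.9° → track 95.7°, groundspeed 251.1 kt
Leg 4: heading 69.5°; drift +4.6° → track 74.1°, groundspeed 247.9 kt
Leg 5: heading 33.4°; drift +11.1° → track 44.5°, groundspeed 230.5 kt
Leg 6: heading 355.3°; drift +14.8° → track 10.1°, groundspeed 199.9 kt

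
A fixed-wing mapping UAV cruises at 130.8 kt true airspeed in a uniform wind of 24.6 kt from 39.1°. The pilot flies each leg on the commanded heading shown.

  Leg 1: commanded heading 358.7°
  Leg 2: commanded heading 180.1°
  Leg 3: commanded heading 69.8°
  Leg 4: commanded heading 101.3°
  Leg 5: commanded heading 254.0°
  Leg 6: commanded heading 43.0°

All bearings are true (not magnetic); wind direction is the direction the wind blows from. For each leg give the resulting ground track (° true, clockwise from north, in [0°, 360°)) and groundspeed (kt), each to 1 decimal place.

Leg 1: track=350.6°, groundspeed=113.2 kt
Leg 2: track=186.0°, groundspeed=150.7 kt
Leg 3: track=76.3°, groundspeed=110.4 kt
Leg 4: track=111.6°, groundspeed=121.3 kt
Leg 5: track=248.7°, groundspeed=151.6 kt
Leg 6: track=43.9°, groundspeed=106.3 kt

Leg 1: heading 358.7°; drift -8.1° → track 350.6°, groundspeed 113.2 kt
Leg 2: heading 180.1°; drift +5.9° → track 186.0°, groundspeed 150.7 kt
Leg 3: heading 69.8°; drift +6.5° → track 76.3°, groundspeed 110.4 kt
Leg 4: heading 101.3°; drift +10.3° → track 111.6°, groundspeed 121.3 kt
Leg 5: heading 254.0°; drift -5.3° → track 248.7°, groundspeed 151.6 kt
Leg 6: heading 43.0°; drift +0.9° → track 43.9°, groundspeed 106.3 kt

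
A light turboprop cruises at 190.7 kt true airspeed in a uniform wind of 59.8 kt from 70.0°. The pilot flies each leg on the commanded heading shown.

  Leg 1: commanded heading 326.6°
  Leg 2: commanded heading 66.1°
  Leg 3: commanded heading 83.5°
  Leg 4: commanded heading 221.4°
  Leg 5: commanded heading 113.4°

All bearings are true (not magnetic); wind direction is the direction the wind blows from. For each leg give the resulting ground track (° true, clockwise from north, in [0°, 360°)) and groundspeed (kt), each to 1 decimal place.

Leg 1: track=310.7°, groundspeed=212.7 kt
Leg 2: track=64.3°, groundspeed=131.1 kt
Leg 3: track=89.5°, groundspeed=133.3 kt
Leg 4: track=228.1°, groundspeed=244.9 kt
Leg 5: track=129.0°, groundspeed=152.9 kt

Leg 1: heading 326.6°; drift -15.9° → track 310.7°, groundspeed 212.7 kt
Leg 2: heading 66.1°; drift -1.8° → track 64.3°, groundspeed 131.1 kt
Leg 3: heading 83.5°; drift +6.0° → track 89.5°, groundspeed 133.3 kt
Leg 4: heading 221.4°; drift +6.7° → track 228.1°, groundspeed 244.9 kt
Leg 5: heading 113.4°; drift +15.6° → track 129.0°, groundspeed 152.9 kt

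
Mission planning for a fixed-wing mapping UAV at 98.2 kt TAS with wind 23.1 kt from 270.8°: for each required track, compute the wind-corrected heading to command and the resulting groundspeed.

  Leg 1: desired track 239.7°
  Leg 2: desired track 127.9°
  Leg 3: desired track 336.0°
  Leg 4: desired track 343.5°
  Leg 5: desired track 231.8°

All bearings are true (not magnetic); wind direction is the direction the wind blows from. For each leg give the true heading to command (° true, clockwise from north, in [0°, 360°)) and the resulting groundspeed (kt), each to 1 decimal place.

Leg 1: desired track 239.7°; wind correction +7.0° → command heading 246.7°, groundspeed 77.7 kt
Leg 2: desired track 127.9°; wind correction +8.2° → command heading 136.1°, groundspeed 115.6 kt
Leg 3: desired track 336.0°; wind correction -12.3° → command heading 323.7°, groundspeed 86.2 kt
Leg 4: desired track 343.5°; wind correction -13.0° → command heading 330.5°, groundspeed 88.8 kt
Leg 5: desired track 231.8°; wind correction +8.5° → command heading 240.3°, groundspeed 79.2 kt

Leg 1: heading=246.7°, groundspeed=77.7 kt
Leg 2: heading=136.1°, groundspeed=115.6 kt
Leg 3: heading=323.7°, groundspeed=86.2 kt
Leg 4: heading=330.5°, groundspeed=88.8 kt
Leg 5: heading=240.3°, groundspeed=79.2 kt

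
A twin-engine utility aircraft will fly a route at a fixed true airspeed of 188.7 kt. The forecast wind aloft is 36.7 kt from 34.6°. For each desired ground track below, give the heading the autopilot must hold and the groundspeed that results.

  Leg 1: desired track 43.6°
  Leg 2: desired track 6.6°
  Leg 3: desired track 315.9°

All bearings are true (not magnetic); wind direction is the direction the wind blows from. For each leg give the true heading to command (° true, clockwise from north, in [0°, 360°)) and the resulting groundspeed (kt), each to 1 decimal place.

Leg 1: heading=41.9°, groundspeed=152.4 kt
Leg 2: heading=11.8°, groundspeed=155.5 kt
Leg 3: heading=326.9°, groundspeed=178.0 kt

Leg 1: desired track 43.6°; wind correction -1.7° → command heading 41.9°, groundspeed 152.4 kt
Leg 2: desired track 6.6°; wind correction +5.2° → command heading 11.8°, groundspeed 155.5 kt
Leg 3: desired track 315.9°; wind correction +11.0° → command heading 326.9°, groundspeed 178.0 kt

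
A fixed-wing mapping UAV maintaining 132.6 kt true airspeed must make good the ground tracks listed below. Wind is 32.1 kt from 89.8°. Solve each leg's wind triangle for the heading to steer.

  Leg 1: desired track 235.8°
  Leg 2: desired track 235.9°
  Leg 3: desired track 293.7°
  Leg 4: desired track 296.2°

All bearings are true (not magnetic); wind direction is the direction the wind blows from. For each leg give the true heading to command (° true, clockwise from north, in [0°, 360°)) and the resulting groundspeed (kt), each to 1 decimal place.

Leg 1: heading=228.0°, groundspeed=158.0 kt
Leg 2: heading=228.1°, groundspeed=158.0 kt
Leg 3: heading=299.3°, groundspeed=161.3 kt
Leg 4: heading=302.4°, groundspeed=160.6 kt

Leg 1: desired track 235.8°; wind correction -7.8° → command heading 228.0°, groundspeed 158.0 kt
Leg 2: desired track 235.9°; wind correction -7.8° → command heading 228.1°, groundspeed 158.0 kt
Leg 3: desired track 293.7°; wind correction +5.6° → command heading 299.3°, groundspeed 161.3 kt
Leg 4: desired track 296.2°; wind correction +6.2° → command heading 302.4°, groundspeed 160.6 kt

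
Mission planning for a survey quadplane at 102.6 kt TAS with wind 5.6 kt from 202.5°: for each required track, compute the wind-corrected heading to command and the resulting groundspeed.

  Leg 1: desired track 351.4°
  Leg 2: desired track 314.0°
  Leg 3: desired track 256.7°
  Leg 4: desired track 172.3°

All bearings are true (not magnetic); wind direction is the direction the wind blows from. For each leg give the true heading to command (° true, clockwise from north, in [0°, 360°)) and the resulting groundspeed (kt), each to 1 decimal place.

Leg 1: desired track 351.4°; wind correction -1.6° → command heading 349.8°, groundspeed 107.4 kt
Leg 2: desired track 314.0°; wind correction -2.9° → command heading 311.1°, groundspeed 104.5 kt
Leg 3: desired track 256.7°; wind correction -2.5° → command heading 254.2°, groundspeed 99.2 kt
Leg 4: desired track 172.3°; wind correction +1.6° → command heading 173.9°, groundspeed 97.7 kt

Leg 1: heading=349.8°, groundspeed=107.4 kt
Leg 2: heading=311.1°, groundspeed=104.5 kt
Leg 3: heading=254.2°, groundspeed=99.2 kt
Leg 4: heading=173.9°, groundspeed=97.7 kt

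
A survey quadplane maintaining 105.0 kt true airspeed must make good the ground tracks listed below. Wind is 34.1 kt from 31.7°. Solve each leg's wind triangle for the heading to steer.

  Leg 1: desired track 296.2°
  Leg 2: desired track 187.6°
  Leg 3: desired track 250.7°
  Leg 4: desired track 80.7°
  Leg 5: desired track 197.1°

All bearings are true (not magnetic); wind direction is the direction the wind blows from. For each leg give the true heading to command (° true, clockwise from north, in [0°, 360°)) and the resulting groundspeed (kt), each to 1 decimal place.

Leg 1: desired track 296.2°; wind correction +18.9° → command heading 315.1°, groundspeed 102.6 kt
Leg 2: desired track 187.6°; wind correction -7.6° → command heading 180.0°, groundspeed 135.2 kt
Leg 3: desired track 250.7°; wind correction +11.8° → command heading 262.5°, groundspeed 129.3 kt
Leg 4: desired track 80.7°; wind correction -14.2° → command heading 66.5°, groundspeed 79.4 kt
Leg 5: desired track 197.1°; wind correction -4.7° → command heading 192.4°, groundspeed 137.6 kt

Leg 1: heading=315.1°, groundspeed=102.6 kt
Leg 2: heading=180.0°, groundspeed=135.2 kt
Leg 3: heading=262.5°, groundspeed=129.3 kt
Leg 4: heading=66.5°, groundspeed=79.4 kt
Leg 5: heading=192.4°, groundspeed=137.6 kt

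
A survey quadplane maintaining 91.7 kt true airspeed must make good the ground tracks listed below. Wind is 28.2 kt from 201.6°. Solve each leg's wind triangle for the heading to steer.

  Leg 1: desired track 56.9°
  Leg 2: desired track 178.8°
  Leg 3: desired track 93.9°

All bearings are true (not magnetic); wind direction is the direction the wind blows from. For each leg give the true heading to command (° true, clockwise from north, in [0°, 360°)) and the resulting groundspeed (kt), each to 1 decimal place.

Leg 1: heading=67.1°, groundspeed=113.3 kt
Leg 2: heading=185.6°, groundspeed=65.0 kt
Leg 3: heading=110.9°, groundspeed=96.3 kt

Leg 1: desired track 56.9°; wind correction +10.2° → command heading 67.1°, groundspeed 113.3 kt
Leg 2: desired track 178.8°; wind correction +6.8° → command heading 185.6°, groundspeed 65.0 kt
Leg 3: desired track 93.9°; wind correction +17.0° → command heading 110.9°, groundspeed 96.3 kt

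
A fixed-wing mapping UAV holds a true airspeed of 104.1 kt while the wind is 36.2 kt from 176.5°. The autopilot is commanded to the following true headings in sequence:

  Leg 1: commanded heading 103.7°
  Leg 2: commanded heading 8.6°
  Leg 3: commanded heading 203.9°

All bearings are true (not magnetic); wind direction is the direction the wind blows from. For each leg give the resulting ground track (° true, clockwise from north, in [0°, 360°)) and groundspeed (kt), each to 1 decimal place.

Leg 1: track=83.4°, groundspeed=99.6 kt
Leg 2: track=5.5°, groundspeed=139.7 kt
Leg 3: track=216.9°, groundspeed=73.9 kt

Leg 1: heading 103.7°; drift -20.3° → track 83.4°, groundspeed 99.6 kt
Leg 2: heading 8.6°; drift -3.1° → track 5.5°, groundspeed 139.7 kt
Leg 3: heading 203.9°; drift +13.0° → track 216.9°, groundspeed 73.9 kt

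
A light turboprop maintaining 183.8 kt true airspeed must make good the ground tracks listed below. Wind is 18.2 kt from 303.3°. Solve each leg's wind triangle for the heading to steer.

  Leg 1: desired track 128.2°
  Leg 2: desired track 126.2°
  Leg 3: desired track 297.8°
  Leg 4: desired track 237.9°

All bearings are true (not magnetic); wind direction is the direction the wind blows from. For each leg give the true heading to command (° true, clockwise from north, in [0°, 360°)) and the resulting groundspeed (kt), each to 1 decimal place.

Leg 1: heading=128.7°, groundspeed=201.9 kt
Leg 2: heading=126.5°, groundspeed=202.0 kt
Leg 3: heading=298.3°, groundspeed=165.7 kt
Leg 4: heading=243.1°, groundspeed=175.5 kt

Leg 1: desired track 128.2°; wind correction +0.5° → command heading 128.7°, groundspeed 201.9 kt
Leg 2: desired track 126.2°; wind correction +0.3° → command heading 126.5°, groundspeed 202.0 kt
Leg 3: desired track 297.8°; wind correction +0.5° → command heading 298.3°, groundspeed 165.7 kt
Leg 4: desired track 237.9°; wind correction +5.2° → command heading 243.1°, groundspeed 175.5 kt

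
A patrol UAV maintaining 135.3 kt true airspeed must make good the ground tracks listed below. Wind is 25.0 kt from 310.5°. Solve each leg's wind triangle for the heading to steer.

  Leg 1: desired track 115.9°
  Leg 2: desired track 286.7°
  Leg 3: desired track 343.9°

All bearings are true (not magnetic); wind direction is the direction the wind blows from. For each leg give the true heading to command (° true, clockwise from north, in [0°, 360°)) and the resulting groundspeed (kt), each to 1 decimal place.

Leg 1: heading=113.2°, groundspeed=159.3 kt
Leg 2: heading=291.0°, groundspeed=112.0 kt
Leg 3: heading=338.1°, groundspeed=113.7 kt

Leg 1: desired track 115.9°; wind correction -2.7° → command heading 113.2°, groundspeed 159.3 kt
Leg 2: desired track 286.7°; wind correction +4.3° → command heading 291.0°, groundspeed 112.0 kt
Leg 3: desired track 343.9°; wind correction -5.8° → command heading 338.1°, groundspeed 113.7 kt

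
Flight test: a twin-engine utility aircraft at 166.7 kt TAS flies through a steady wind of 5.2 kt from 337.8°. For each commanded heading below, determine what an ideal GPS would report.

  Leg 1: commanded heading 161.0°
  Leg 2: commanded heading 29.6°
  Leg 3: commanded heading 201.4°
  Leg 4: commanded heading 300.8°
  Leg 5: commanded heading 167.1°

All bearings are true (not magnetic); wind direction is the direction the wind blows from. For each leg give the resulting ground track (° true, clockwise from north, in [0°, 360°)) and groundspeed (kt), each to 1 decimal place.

Leg 1: track=160.9°, groundspeed=171.9 kt
Leg 2: track=31.0°, groundspeed=163.5 kt
Leg 3: track=200.2°, groundspeed=170.5 kt
Leg 4: track=299.7°, groundspeed=162.6 kt
Leg 5: track=166.8°, groundspeed=171.8 kt

Leg 1: heading 161.0°; drift -0.1° → track 160.9°, groundspeed 171.9 kt
Leg 2: heading 29.6°; drift +1.4° → track 31.0°, groundspeed 163.5 kt
Leg 3: heading 201.4°; drift -1.2° → track 200.2°, groundspeed 170.5 kt
Leg 4: heading 300.8°; drift -1.1° → track 299.7°, groundspeed 162.6 kt
Leg 5: heading 167.1°; drift -0.3° → track 166.8°, groundspeed 171.8 kt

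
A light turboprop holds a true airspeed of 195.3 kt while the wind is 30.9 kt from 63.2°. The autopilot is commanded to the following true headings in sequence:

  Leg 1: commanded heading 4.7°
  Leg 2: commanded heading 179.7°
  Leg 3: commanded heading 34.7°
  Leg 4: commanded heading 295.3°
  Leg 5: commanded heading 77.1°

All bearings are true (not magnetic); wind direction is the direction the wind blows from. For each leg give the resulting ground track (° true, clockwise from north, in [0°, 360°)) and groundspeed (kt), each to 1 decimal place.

Leg 1: heading 4.7°; drift -8.4° → track 356.3°, groundspeed 181.1 kt
Leg 2: heading 179.7°; drift +7.5° → track 187.2°, groundspeed 210.9 kt
Leg 3: heading 34.7°; drift -5.0° → track 29.7°, groundspeed 168.8 kt
Leg 4: heading 295.3°; drift -6.5° → track 288.8°, groundspeed 215.7 kt
Leg 5: heading 77.1°; drift +2.6° → track 79.7°, groundspeed 165.5 kt

Leg 1: track=356.3°, groundspeed=181.1 kt
Leg 2: track=187.2°, groundspeed=210.9 kt
Leg 3: track=29.7°, groundspeed=168.8 kt
Leg 4: track=288.8°, groundspeed=215.7 kt
Leg 5: track=79.7°, groundspeed=165.5 kt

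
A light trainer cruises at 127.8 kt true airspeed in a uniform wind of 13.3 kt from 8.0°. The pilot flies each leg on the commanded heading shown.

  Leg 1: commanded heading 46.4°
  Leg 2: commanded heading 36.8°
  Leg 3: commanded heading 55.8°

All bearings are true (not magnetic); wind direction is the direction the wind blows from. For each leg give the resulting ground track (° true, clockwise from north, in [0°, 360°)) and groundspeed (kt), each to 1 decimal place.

Leg 1: heading 46.4°; drift +4.0° → track 50.4°, groundspeed 117.7 kt
Leg 2: heading 36.8°; drift +3.2° → track 40.0°, groundspeed 116.3 kt
Leg 3: heading 55.8°; drift +4.7° → track 60.5°, groundspeed 119.3 kt

Leg 1: track=50.4°, groundspeed=117.7 kt
Leg 2: track=40.0°, groundspeed=116.3 kt
Leg 3: track=60.5°, groundspeed=119.3 kt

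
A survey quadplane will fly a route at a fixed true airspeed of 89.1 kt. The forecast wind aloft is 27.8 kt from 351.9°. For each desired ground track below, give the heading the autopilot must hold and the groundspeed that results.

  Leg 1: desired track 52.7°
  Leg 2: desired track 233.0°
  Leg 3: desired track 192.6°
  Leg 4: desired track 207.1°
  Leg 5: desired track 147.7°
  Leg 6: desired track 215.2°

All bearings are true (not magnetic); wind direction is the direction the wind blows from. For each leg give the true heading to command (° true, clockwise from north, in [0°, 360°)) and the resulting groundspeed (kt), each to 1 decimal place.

Leg 1: desired track 52.7°; wind correction -15.8° → command heading 36.9°, groundspeed 72.2 kt
Leg 2: desired track 233.0°; wind correction +15.9° → command heading 248.9°, groundspeed 99.1 kt
Leg 3: desired track 192.6°; wind correction +6.3° → command heading 198.9°, groundspeed 114.6 kt
Leg 4: desired track 207.1°; wind correction +10.4° → command heading 217.5°, groundspeed 110.4 kt
Leg 5: desired track 147.7°; wind correction -7.3° → command heading 140.4°, groundspeed 113.7 kt
Leg 6: desired track 215.2°; wind correction +12.4° → command heading 227.6°, groundspeed 107.3 kt

Leg 1: heading=36.9°, groundspeed=72.2 kt
Leg 2: heading=248.9°, groundspeed=99.1 kt
Leg 3: heading=198.9°, groundspeed=114.6 kt
Leg 4: heading=217.5°, groundspeed=110.4 kt
Leg 5: heading=140.4°, groundspeed=113.7 kt
Leg 6: heading=227.6°, groundspeed=107.3 kt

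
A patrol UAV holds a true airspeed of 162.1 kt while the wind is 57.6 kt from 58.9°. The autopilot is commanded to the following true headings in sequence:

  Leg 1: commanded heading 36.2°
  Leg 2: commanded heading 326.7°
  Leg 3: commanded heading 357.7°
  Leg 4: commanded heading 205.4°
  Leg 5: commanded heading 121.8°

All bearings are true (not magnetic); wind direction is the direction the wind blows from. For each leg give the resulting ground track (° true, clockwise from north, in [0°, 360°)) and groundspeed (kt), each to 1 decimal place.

Leg 1: track=24.7°, groundspeed=111.2 kt
Leg 2: track=307.4°, groundspeed=174.1 kt
Leg 3: track=337.1°, groundspeed=143.5 kt
Leg 4: track=214.0°, groundspeed=212.5 kt
Leg 5: track=142.5°, groundspeed=145.2 kt

Leg 1: heading 36.2°; drift -11.5° → track 24.7°, groundspeed 111.2 kt
Leg 2: heading 326.7°; drift -19.3° → track 307.4°, groundspeed 174.1 kt
Leg 3: heading 357.7°; drift -20.6° → track 337.1°, groundspeed 143.5 kt
Leg 4: heading 205.4°; drift +8.6° → track 214.0°, groundspeed 212.5 kt
Leg 5: heading 121.8°; drift +20.7° → track 142.5°, groundspeed 145.2 kt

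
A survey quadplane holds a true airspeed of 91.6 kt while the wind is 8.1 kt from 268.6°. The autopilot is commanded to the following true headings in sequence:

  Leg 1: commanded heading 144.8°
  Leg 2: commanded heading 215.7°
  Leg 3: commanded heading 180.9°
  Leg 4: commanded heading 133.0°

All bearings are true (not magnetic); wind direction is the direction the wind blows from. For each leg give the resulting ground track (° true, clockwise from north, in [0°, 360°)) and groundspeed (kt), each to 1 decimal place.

Leg 1: track=140.8°, groundspeed=96.3 kt
Leg 2: track=211.4°, groundspeed=87.0 kt
Leg 3: track=175.8°, groundspeed=91.6 kt
Leg 4: track=129.7°, groundspeed=97.6 kt

Leg 1: heading 144.8°; drift -4.0° → track 140.8°, groundspeed 96.3 kt
Leg 2: heading 215.7°; drift -4.3° → track 211.4°, groundspeed 87.0 kt
Leg 3: heading 180.9°; drift -5.1° → track 175.8°, groundspeed 91.6 kt
Leg 4: heading 133.0°; drift -3.3° → track 129.7°, groundspeed 97.6 kt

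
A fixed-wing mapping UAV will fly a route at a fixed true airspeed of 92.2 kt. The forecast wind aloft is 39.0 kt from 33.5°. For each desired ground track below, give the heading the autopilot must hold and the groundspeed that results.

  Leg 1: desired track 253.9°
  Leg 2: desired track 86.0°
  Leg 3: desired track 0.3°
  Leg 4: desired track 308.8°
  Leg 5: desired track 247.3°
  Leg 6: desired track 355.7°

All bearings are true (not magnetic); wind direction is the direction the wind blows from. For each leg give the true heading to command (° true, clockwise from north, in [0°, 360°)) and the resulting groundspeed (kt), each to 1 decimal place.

Leg 1: desired track 253.9°; wind correction +15.9° → command heading 269.8°, groundspeed 118.4 kt
Leg 2: desired track 86.0°; wind correction -19.6° → command heading 66.4°, groundspeed 63.1 kt
Leg 3: desired track 0.3°; wind correction +13.4° → command heading 13.7°, groundspeed 57.1 kt
Leg 4: desired track 308.8°; wind correction +24.9° → command heading 333.7°, groundspeed 80.0 kt
Leg 5: desired track 247.3°; wind correction +13.6° → command heading 260.9°, groundspeed 122.0 kt
Leg 6: desired track 355.7°; wind correction +15.0° → command heading 10.7°, groundspeed 58.2 kt

Leg 1: heading=269.8°, groundspeed=118.4 kt
Leg 2: heading=66.4°, groundspeed=63.1 kt
Leg 3: heading=13.7°, groundspeed=57.1 kt
Leg 4: heading=333.7°, groundspeed=80.0 kt
Leg 5: heading=260.9°, groundspeed=122.0 kt
Leg 6: heading=10.7°, groundspeed=58.2 kt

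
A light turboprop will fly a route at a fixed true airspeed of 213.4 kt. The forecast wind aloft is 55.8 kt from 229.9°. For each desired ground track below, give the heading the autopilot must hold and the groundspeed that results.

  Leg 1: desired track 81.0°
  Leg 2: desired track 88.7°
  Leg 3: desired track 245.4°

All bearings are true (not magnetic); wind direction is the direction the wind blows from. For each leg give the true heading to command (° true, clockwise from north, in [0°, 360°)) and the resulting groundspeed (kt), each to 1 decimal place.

Leg 1: desired track 81.0°; wind correction +7.8° → command heading 88.8°, groundspeed 259.2 kt
Leg 2: desired track 88.7°; wind correction +9.4° → command heading 98.1°, groundspeed 254.0 kt
Leg 3: desired track 245.4°; wind correction -4.0° → command heading 241.4°, groundspeed 159.1 kt

Leg 1: heading=88.8°, groundspeed=259.2 kt
Leg 2: heading=98.1°, groundspeed=254.0 kt
Leg 3: heading=241.4°, groundspeed=159.1 kt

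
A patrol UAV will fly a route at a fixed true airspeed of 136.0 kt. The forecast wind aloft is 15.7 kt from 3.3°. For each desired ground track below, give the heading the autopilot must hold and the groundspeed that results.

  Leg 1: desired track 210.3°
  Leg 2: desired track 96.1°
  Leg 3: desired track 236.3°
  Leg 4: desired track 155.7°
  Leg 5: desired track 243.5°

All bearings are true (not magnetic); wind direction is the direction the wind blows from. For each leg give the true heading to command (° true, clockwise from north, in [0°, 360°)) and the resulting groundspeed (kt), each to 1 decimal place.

Leg 1: heading=213.3°, groundspeed=149.8 kt
Leg 2: heading=89.5°, groundspeed=135.9 kt
Leg 3: heading=241.6°, groundspeed=144.9 kt
Leg 4: heading=152.6°, groundspeed=149.7 kt
Leg 5: heading=249.2°, groundspeed=143.1 kt

Leg 1: desired track 210.3°; wind correction +3.0° → command heading 213.3°, groundspeed 149.8 kt
Leg 2: desired track 96.1°; wind correction -6.6° → command heading 89.5°, groundspeed 135.9 kt
Leg 3: desired track 236.3°; wind correction +5.3° → command heading 241.6°, groundspeed 144.9 kt
Leg 4: desired track 155.7°; wind correction -3.1° → command heading 152.6°, groundspeed 149.7 kt
Leg 5: desired track 243.5°; wind correction +5.7° → command heading 249.2°, groundspeed 143.1 kt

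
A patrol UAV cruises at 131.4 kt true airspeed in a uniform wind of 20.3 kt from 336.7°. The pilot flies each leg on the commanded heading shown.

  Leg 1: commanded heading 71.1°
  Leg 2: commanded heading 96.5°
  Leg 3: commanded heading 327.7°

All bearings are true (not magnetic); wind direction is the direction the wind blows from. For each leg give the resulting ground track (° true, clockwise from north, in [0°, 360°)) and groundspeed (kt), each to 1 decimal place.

Leg 1: track=79.8°, groundspeed=134.5 kt
Leg 2: track=103.6°, groundspeed=142.6 kt
Leg 3: track=326.1°, groundspeed=111.4 kt

Leg 1: heading 71.1°; drift +8.7° → track 79.8°, groundspeed 134.5 kt
Leg 2: heading 96.5°; drift +7.1° → track 103.6°, groundspeed 142.6 kt
Leg 3: heading 327.7°; drift -1.6° → track 326.1°, groundspeed 111.4 kt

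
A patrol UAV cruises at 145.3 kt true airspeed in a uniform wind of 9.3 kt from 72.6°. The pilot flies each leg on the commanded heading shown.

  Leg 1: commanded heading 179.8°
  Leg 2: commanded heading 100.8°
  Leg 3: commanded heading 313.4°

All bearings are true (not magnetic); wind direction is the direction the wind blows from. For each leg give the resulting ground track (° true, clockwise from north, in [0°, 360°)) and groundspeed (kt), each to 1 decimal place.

Leg 1: heading 179.8°; drift +3.4° → track 183.2°, groundspeed 148.3 kt
Leg 2: heading 100.8°; drift +1.8° → track 102.6°, groundspeed 137.2 kt
Leg 3: heading 313.4°; drift -3.1° → track 310.3°, groundspeed 150.1 kt

Leg 1: track=183.2°, groundspeed=148.3 kt
Leg 2: track=102.6°, groundspeed=137.2 kt
Leg 3: track=310.3°, groundspeed=150.1 kt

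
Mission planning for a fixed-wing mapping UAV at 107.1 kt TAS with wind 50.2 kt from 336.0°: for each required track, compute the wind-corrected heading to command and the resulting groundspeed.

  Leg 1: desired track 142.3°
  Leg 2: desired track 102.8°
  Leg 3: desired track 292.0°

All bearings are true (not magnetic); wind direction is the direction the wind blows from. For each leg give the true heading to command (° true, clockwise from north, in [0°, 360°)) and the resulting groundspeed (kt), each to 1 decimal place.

Leg 1: desired track 142.3°; wind correction -6.4° → command heading 135.9°, groundspeed 155.2 kt
Leg 2: desired track 102.8°; wind correction -22.0° → command heading 80.8°, groundspeed 129.3 kt
Leg 3: desired track 292.0°; wind correction +19.0° → command heading 311.0°, groundspeed 65.2 kt

Leg 1: heading=135.9°, groundspeed=155.2 kt
Leg 2: heading=80.8°, groundspeed=129.3 kt
Leg 3: heading=311.0°, groundspeed=65.2 kt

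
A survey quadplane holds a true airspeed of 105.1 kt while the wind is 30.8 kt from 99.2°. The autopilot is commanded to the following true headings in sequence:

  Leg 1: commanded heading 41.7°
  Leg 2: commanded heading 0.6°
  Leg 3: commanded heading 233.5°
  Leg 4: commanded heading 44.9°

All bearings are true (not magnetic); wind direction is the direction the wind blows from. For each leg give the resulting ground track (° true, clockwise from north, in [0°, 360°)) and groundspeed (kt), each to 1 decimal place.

Leg 1: heading 41.7°; drift -16.3° → track 25.4°, groundspeed 92.3 kt
Leg 2: heading 0.6°; drift -15.5° → track 345.1°, groundspeed 113.9 kt
Leg 3: heading 233.5°; drift +9.9° → track 243.4°, groundspeed 128.5 kt
Leg 4: heading 44.9°; drift -16.0° → track 28.9°, groundspeed 90.6 kt

Leg 1: track=25.4°, groundspeed=92.3 kt
Leg 2: track=345.1°, groundspeed=113.9 kt
Leg 3: track=243.4°, groundspeed=128.5 kt
Leg 4: track=28.9°, groundspeed=90.6 kt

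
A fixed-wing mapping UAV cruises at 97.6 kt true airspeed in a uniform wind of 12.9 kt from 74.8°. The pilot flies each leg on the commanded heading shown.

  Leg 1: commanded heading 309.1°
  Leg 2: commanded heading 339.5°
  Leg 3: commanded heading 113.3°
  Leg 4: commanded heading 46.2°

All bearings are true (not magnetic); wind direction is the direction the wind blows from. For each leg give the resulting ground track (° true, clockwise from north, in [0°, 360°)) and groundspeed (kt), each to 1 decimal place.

Leg 1: heading 309.1°; drift -5.7° → track 303.4°, groundspeed 105.6 kt
Leg 2: heading 339.5°; drift -7.4° → track 332.1°, groundspeed 99.6 kt
Leg 3: heading 113.3°; drift +5.2° → track 118.5°, groundspeed 87.9 kt
Leg 4: heading 46.2°; drift -4.1° → track 42.1°, groundspeed 86.5 kt

Leg 1: track=303.4°, groundspeed=105.6 kt
Leg 2: track=332.1°, groundspeed=99.6 kt
Leg 3: track=118.5°, groundspeed=87.9 kt
Leg 4: track=42.1°, groundspeed=86.5 kt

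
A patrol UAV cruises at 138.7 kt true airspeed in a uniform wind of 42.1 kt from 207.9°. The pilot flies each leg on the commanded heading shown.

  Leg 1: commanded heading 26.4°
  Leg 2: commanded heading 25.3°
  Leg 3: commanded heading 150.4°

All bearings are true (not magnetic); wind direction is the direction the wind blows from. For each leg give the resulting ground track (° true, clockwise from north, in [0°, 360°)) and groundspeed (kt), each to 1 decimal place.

Leg 1: track=26.7°, groundspeed=180.8 kt
Leg 2: track=25.9°, groundspeed=180.8 kt
Leg 3: track=133.4°, groundspeed=121.4 kt

Leg 1: heading 26.4°; drift +0.3° → track 26.7°, groundspeed 180.8 kt
Leg 2: heading 25.3°; drift +0.6° → track 25.9°, groundspeed 180.8 kt
Leg 3: heading 150.4°; drift -17.0° → track 133.4°, groundspeed 121.4 kt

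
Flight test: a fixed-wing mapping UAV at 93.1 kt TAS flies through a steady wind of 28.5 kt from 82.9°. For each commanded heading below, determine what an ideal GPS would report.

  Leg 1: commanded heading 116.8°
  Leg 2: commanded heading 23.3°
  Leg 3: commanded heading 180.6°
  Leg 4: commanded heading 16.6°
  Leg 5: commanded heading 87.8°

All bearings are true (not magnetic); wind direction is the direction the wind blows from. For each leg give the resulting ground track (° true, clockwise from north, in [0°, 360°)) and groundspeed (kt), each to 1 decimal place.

Leg 1: heading 116.8°; drift +12.9° → track 129.7°, groundspeed 71.2 kt
Leg 2: heading 23.3°; drift -17.4° → track 5.9°, groundspeed 82.4 kt
Leg 3: heading 180.6°; drift +16.2° → track 196.8°, groundspeed 100.9 kt
Leg 4: heading 16.6°; drift -17.7° → track 358.9°, groundspeed 85.7 kt
Leg 5: heading 87.8°; drift +2.2° → track 90.0°, groundspeed 64.7 kt

Leg 1: track=129.7°, groundspeed=71.2 kt
Leg 2: track=5.9°, groundspeed=82.4 kt
Leg 3: track=196.8°, groundspeed=100.9 kt
Leg 4: track=358.9°, groundspeed=85.7 kt
Leg 5: track=90.0°, groundspeed=64.7 kt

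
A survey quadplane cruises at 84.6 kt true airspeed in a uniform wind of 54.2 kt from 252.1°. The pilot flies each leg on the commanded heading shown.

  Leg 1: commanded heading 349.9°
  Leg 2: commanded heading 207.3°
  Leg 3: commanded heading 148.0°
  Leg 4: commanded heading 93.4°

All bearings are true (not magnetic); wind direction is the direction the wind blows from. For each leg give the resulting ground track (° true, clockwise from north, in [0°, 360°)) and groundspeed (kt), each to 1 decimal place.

Leg 1: heading 349.9°; drift +30.3° → track 20.2°, groundspeed 106.5 kt
Leg 2: heading 207.3°; drift -39.6° → track 167.7°, groundspeed 59.9 kt
Leg 3: heading 148.0°; drift -28.3° → track 119.7°, groundspeed 111.0 kt
Leg 4: heading 93.4°; drift -8.3° → track 85.1°, groundspeed 136.5 kt

Leg 1: track=20.2°, groundspeed=106.5 kt
Leg 2: track=167.7°, groundspeed=59.9 kt
Leg 3: track=119.7°, groundspeed=111.0 kt
Leg 4: track=85.1°, groundspeed=136.5 kt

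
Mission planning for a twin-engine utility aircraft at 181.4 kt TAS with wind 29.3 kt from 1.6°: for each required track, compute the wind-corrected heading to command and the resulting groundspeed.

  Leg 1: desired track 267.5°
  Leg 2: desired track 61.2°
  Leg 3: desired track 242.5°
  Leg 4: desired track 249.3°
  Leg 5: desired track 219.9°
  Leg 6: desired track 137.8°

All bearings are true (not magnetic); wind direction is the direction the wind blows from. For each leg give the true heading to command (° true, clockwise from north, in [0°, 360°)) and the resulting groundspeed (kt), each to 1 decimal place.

Leg 1: desired track 267.5°; wind correction +9.3° → command heading 276.8°, groundspeed 181.1 kt
Leg 2: desired track 61.2°; wind correction -8.0° → command heading 53.2°, groundspeed 164.8 kt
Leg 3: desired track 242.5°; wind correction +8.1° → command heading 250.6°, groundspeed 193.8 kt
Leg 4: desired track 249.3°; wind correction +8.6° → command heading 257.9°, groundspeed 190.5 kt
Leg 5: desired track 219.9°; wind correction +5.7° → command heading 225.6°, groundspeed 203.5 kt
Leg 6: desired track 137.8°; wind correction -6.4° → command heading 131.4°, groundspeed 201.4 kt

Leg 1: heading=276.8°, groundspeed=181.1 kt
Leg 2: heading=53.2°, groundspeed=164.8 kt
Leg 3: heading=250.6°, groundspeed=193.8 kt
Leg 4: heading=257.9°, groundspeed=190.5 kt
Leg 5: heading=225.6°, groundspeed=203.5 kt
Leg 6: heading=131.4°, groundspeed=201.4 kt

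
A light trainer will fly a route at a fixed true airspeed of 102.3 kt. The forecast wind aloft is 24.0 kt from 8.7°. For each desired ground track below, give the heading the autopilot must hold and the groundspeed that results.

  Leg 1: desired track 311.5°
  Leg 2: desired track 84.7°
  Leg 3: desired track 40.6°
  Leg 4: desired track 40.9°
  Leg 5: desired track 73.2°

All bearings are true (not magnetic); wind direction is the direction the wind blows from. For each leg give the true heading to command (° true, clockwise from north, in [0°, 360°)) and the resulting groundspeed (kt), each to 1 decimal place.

Leg 1: desired track 311.5°; wind correction +11.4° → command heading 322.9°, groundspeed 87.3 kt
Leg 2: desired track 84.7°; wind correction -13.2° → command heading 71.5°, groundspeed 93.8 kt
Leg 3: desired track 40.6°; wind correction -7.1° → command heading 33.5°, groundspeed 81.1 kt
Leg 4: desired track 40.9°; wind correction -7.2° → command heading 33.7°, groundspeed 81.2 kt
Leg 5: desired track 73.2°; wind correction -12.2° → command heading 61.0°, groundspeed 89.6 kt

Leg 1: heading=322.9°, groundspeed=87.3 kt
Leg 2: heading=71.5°, groundspeed=93.8 kt
Leg 3: heading=33.5°, groundspeed=81.1 kt
Leg 4: heading=33.7°, groundspeed=81.2 kt
Leg 5: heading=61.0°, groundspeed=89.6 kt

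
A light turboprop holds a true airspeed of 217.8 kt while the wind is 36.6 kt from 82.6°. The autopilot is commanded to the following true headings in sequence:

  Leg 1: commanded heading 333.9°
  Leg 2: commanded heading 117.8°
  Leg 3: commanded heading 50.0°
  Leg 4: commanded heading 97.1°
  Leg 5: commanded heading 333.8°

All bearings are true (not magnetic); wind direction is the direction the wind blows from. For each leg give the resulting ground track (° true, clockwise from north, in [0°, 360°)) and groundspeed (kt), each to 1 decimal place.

Leg 1: track=325.3°, groundspeed=232.1 kt
Leg 2: track=124.2°, groundspeed=189.1 kt
Leg 3: track=44.0°, groundspeed=188.0 kt
Leg 4: track=100.0°, groundspeed=182.6 kt
Leg 5: track=325.2°, groundspeed=232.2 kt

Leg 1: heading 333.9°; drift -8.6° → track 325.3°, groundspeed 232.1 kt
Leg 2: heading 117.8°; drift +6.4° → track 124.2°, groundspeed 189.1 kt
Leg 3: heading 50.0°; drift -6.0° → track 44.0°, groundspeed 188.0 kt
Leg 4: heading 97.1°; drift +2.9° → track 100.0°, groundspeed 182.6 kt
Leg 5: heading 333.8°; drift -8.6° → track 325.2°, groundspeed 232.2 kt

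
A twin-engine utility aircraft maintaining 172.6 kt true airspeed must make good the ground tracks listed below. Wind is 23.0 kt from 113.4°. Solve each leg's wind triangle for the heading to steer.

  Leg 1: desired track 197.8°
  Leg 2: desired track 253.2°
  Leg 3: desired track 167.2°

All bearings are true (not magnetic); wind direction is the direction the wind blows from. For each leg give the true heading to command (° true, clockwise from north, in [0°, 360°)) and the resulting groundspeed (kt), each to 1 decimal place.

Leg 1: desired track 197.8°; wind correction -7.6° → command heading 190.2°, groundspeed 168.8 kt
Leg 2: desired track 253.2°; wind correction -4.9° → command heading 248.3°, groundspeed 189.5 kt
Leg 3: desired track 167.2°; wind correction -6.2° → command heading 161.0°, groundspeed 158.0 kt

Leg 1: heading=190.2°, groundspeed=168.8 kt
Leg 2: heading=248.3°, groundspeed=189.5 kt
Leg 3: heading=161.0°, groundspeed=158.0 kt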